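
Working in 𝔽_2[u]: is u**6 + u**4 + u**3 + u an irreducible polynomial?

Write f(u) = u**6 + u**4 + u**3 + u.
Check for roots in 𝔽_2: f(0) = 0 → root; f(1) = 0 → root.
f(0) = 0, so (u) divides f(u); f is reducible.

No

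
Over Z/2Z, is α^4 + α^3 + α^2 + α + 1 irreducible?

Yes

Write m(α) = α^4 + α^3 + α^2 + α + 1.
Check for roots in Z/2Z: m(0) = 1; m(1) = 1.
No roots, so no linear factors.
Monic irreducibles of degree 2 over GF(2): α^2 + α + 1.
None of them divide m (all give nonzero remainder).
No irreducible factor of degree ≤ 2 exists, so m is irreducible over GF(2).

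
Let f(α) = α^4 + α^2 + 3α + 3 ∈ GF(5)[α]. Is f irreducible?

Check for roots in GF(5): f(0) = 3; f(1) = 3; f(2) = 4; f(3) = 2; f(4) = 2.
No roots, so no linear factors.
Degree-2 irreducible divisors: test the 10 monic irreducibles of degree 2 over GF(5).
None of them divide f (all give nonzero remainder).
No irreducible factor of degree ≤ 2 exists, so f is irreducible over GF(5).

Yes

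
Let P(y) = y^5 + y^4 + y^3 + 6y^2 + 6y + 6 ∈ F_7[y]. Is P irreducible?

Check for roots in F_7: P(0) = 6; P(1) = 0 → root; P(2) = 0 → root; P(3) = 2; P(4) = 0 → root; P(5) = 1; P(6) = 5.
P(1) = 0, so (y − 1) divides P(y); P is reducible.

No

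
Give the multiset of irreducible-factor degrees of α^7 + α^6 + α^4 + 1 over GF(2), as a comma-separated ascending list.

Write h(α) = α^7 + α^6 + α^4 + 1.
Roots in GF(2): h(0) = 1; h(1) = 0 → root.
Linear factors from roots: (α + 1).
Complete factorization: h(α) = (α + 1)·(α^2 + α + 1)·(α^4 + α^3 + 1).
Factor degrees with multiplicity: 1 + 2 + 4 = 7.

1, 2, 4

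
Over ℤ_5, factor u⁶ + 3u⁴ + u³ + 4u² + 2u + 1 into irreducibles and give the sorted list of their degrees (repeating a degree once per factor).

Write f(u) = u⁶ + 3u⁴ + u³ + 4u² + 2u + 1.
Roots in ℤ_5: f(0) = 1; f(1) = 2; f(2) = 1; f(3) = 2; f(4) = 1.
Complete factorization: f(u) = (u⁶ + 3u⁴ + u³ + 4u² + 2u + 1).
Factor degrees with multiplicity: 6 = 6.

6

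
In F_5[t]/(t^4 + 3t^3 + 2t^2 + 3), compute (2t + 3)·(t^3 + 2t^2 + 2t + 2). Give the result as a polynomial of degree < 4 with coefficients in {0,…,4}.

Multiply in F_5[t]: (2t + 3)·(t^3 + 2t^2 + 2t + 2) = 2t^4 + 2t^3 + 1.
Reduce using t^4 ≡ 2t^3 + 3t^2 + 2 (mod t^4 + 3t^3 + 2t^2 + 3).
Reduced: t^3 + t^2.

t^3 + t^2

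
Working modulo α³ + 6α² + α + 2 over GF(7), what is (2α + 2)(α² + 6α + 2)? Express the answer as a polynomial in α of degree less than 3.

2α^2

Multiply in GF(7)[α]: (2α + 2)·(α² + 6α + 2) = 2α³ + 2α + 4.
Reduce using α³ ≡ α² + 6α + 5 (mod α³ + 6α² + α + 2).
Reduced: 2α².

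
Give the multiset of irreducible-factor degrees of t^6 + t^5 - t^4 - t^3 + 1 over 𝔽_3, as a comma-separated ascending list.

Write h(t) = t^6 + t^5 - t^4 - t^3 + 1.
Roots in 𝔽_3: h(0) = 1; h(1) = 1; h(2) = 1.
Complete factorization: h(t) = (t^6 + t^5 - t^4 - t^3 + 1).
Factor degrees with multiplicity: 6 = 6.

6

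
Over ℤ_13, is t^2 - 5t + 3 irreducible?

Write m(t) = t^2 - 5t + 3.
Check each element of ℤ_13 for a root: m(0)=3, m(1)=12, m(2)=10, m(3)=10, m(4)=12, m(5)=3, m(6)=9, m(7)=4, m(8)=1, m(9)=0, m(10)=1, m(11)=4, m(12)=9.
m(9) = 0, so (t − 9) divides m(t); m is reducible.

No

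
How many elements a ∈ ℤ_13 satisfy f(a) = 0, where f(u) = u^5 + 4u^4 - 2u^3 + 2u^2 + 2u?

2

Evaluate at each of the 13 elements of ℤ_13:
f(0) = 0 → root; f(1) = 7; f(2) = 1; f(3) = 4; f(4) = 10; f(5) = 1; f(6) = 2; f(7) = 6; f(8) = 3; f(9) = 9; f(10) = 4; f(11) = 0 → root; f(12) = 5.
Roots: {0, 11}.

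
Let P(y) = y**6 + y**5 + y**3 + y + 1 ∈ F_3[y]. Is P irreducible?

Yes

Check for roots in F_3: P(0) = 1; P(1) = 2; P(2) = 2.
No roots, so no linear factors.
Monic irreducibles of degree 2 over GF(3): y**2 + 1, y**2 + y + 2, y**2 + 2y + 2.
None of them divide P (all give nonzero remainder).
Degree-3 irreducible divisors: test the 8 monic irreducibles of degree 3 over GF(3).
None of them divide P (all give nonzero remainder).
No irreducible factor of degree ≤ 3 exists, so P is irreducible over GF(3).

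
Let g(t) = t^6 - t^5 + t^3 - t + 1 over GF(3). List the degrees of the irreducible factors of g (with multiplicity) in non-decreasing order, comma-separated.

1, 1, 2, 2

Roots in GF(3): g(0) = 1; g(1) = 1; g(2) = 0 → root.
Linear factors from roots: (t + 1).
Complete factorization: g(t) = (t + 1)^2·(t^2 + 1)^2.
Factor degrees with multiplicity: 1 + 1 + 2 + 2 = 6.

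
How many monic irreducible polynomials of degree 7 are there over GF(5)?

11160

The number of monic irreducibles of degree 7 over GF(5) is (1/7)·Σ_{d∣7} μ(7/d) 5^d.
Divisors of 7: 1, 7; μ(7/d) for each: -1, 1.
Σ = − 5^1 + 5^7 = 78120.
N = 78120/7 = 11160.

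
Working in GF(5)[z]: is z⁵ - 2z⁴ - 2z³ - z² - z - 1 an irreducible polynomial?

Write f(z) = z⁵ - 2z⁴ - 2z³ - z² - z - 1.
Check for roots in GF(5): f(0) = 4; f(1) = 4; f(2) = 2; f(3) = 4; f(4) = 3.
No roots, so no linear factors.
Degree-2 irreducible divisors: test the 10 monic irreducibles of degree 2 over GF(5).
None of them divide f (all give nonzero remainder).
No irreducible factor of degree ≤ 2 exists, so f is irreducible over GF(5).

Yes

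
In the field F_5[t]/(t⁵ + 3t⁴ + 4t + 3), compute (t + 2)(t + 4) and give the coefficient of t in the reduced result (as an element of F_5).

1

Multiply in F_5[t]: (t + 2)·(t + 4) = t² + t + 3.
Reduced: t² + t + 3.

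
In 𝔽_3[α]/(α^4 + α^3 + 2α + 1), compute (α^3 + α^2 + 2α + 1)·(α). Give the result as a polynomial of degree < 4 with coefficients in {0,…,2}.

2α^2 + 2α + 2

Multiply in 𝔽_3[α]: (α^3 + α^2 + 2α + 1)·(α) = α^4 + α^3 + 2α^2 + α.
Reduce using α^4 ≡ 2α^3 + α + 2 (mod α^4 + α^3 + 2α + 1).
Reduced: 2α^2 + 2α + 2.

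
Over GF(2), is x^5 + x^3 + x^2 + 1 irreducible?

No

Write f(x) = x^5 + x^3 + x^2 + 1.
Check for roots in GF(2): f(0) = 1; f(1) = 0 → root.
f(1) = 0, so (x − 1) divides f(x); f is reducible.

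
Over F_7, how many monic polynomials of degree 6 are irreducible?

19544

x^(7^6) − x is the product of all monic irreducibles of degree dividing 6; Möbius inversion gives N = (1/6) Σ μ(6/d)·7^d.
Divisors of 6: 1, 2, 3, 6; μ(6/d) for each: 1, -1, -1, 1.
Σ = 7^1 − 7^2 − 7^3 + 7^6 = 117264.
N = 117264/6 = 19544.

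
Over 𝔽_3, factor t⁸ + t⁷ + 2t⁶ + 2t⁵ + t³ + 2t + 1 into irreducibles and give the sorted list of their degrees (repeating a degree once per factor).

8

Write f(t) = t⁸ + t⁷ + 2t⁶ + 2t⁵ + t³ + 2t + 1.
Roots in 𝔽_3: f(0) = 1; f(1) = 1; f(2) = 1.
Complete factorization: f(t) = (t⁸ + t⁷ + 2t⁶ + 2t⁵ + t³ + 2t + 1).
Factor degrees with multiplicity: 8 = 8.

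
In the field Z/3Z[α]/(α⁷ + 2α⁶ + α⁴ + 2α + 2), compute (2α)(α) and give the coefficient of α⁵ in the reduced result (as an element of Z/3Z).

Multiply in Z/3Z[α]: (2α)·(α) = 2α².
Reduced: 2α².

0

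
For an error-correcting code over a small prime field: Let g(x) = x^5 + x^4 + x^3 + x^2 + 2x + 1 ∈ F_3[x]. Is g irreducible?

Check for roots in F_3: g(0) = 1; g(1) = 1; g(2) = 2.
No roots, so no linear factors.
Monic irreducibles of degree 2 over GF(3): x^2 + 1, x^2 + x + 2, x^2 + 2x + 2.
None of them divide g (all give nonzero remainder).
No irreducible factor of degree ≤ 2 exists, so g is irreducible over GF(3).

Yes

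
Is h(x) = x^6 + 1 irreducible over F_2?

Check for roots in F_2: h(0) = 1; h(1) = 0 → root.
h(1) = 0, so (x − 1) divides h(x); h is reducible.

No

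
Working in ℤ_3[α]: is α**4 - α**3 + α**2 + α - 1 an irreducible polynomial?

Yes

Write m(α) = α**4 - α**3 + α**2 + α - 1.
Check for roots in ℤ_3: m(0) = 2; m(1) = 1; m(2) = 1.
No roots, so no linear factors.
Monic irreducibles of degree 2 over GF(3): α**2 + 1, α**2 + α - 1, α**2 - α - 1.
None of them divide m (all give nonzero remainder).
No irreducible factor of degree ≤ 2 exists, so m is irreducible over GF(3).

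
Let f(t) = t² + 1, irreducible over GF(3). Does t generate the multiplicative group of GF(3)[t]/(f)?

|GF(3^2)^×| = 3^2 − 1 = 8. Prime factorization: 8 = 2^3.
f is primitive ⇔ t has order 8 in GF(3)[t]/(f), i.e. t^(8/q) ≠ 1 for each prime q | 8.
t^(4) mod f = 1
Since t^(4) = 1, the order of t divides 4 < 8; not primitive.

No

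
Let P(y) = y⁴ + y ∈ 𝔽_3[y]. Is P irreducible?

Check for roots in 𝔽_3: P(0) = 0 → root; P(1) = 2; P(2) = 0 → root.
P(0) = 0, so (y) divides P(y); P is reducible.

No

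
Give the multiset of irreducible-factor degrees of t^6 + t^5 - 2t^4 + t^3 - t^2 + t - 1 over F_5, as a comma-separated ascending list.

1, 1, 1, 1, 2

Write f(t) = t^6 + t^5 - 2t^4 + t^3 - t^2 + t - 1.
Roots in F_5: f(0) = 4; f(1) = 0 → root; f(2) = 4; f(3) = 0 → root; f(4) = 4.
Linear factors from roots: (t - 1), (t + 2).
Complete factorization: f(t) = (t + 2)·(t - 1)^3·(t^2 + 2t - 2).
Factor degrees with multiplicity: 1 + 1 + 1 + 1 + 2 = 6.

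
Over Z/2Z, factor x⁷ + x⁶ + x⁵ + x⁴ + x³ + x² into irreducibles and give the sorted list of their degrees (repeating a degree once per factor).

1, 1, 1, 2, 2

Write h(x) = x⁷ + x⁶ + x⁵ + x⁴ + x³ + x².
Roots in Z/2Z: h(0) = 0 → root; h(1) = 0 → root.
Linear factors from roots: (x), (x + 1).
Complete factorization: h(x) = (x + 1)·(x)^2·(x² + x + 1)^2.
Factor degrees with multiplicity: 1 + 1 + 1 + 2 + 2 = 7.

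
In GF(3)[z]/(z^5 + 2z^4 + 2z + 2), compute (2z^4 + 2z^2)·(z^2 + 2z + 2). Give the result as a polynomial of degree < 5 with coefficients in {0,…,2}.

Multiply in GF(3)[z]: (2z^4 + 2z^2)·(z^2 + 2z + 2) = 2z^6 + z^5 + z^3 + z^2.
Reduce using z^5 ≡ z^4 + z + 1 (mod z^5 + 2z^4 + 2z + 2).
Reduced: z^3 + 2z.

z^3 + 2z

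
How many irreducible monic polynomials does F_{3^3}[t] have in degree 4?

132678

x^(27^4) − x is the product of all monic irreducibles of degree dividing 4; Möbius inversion gives N = (1/4) Σ μ(4/d)·27^d.
Divisors of 4: 1, 2, 4; μ(4/d) for each: 0, -1, 1.
Σ = − 27^2 + 27^4 = 530712.
N = 530712/4 = 132678.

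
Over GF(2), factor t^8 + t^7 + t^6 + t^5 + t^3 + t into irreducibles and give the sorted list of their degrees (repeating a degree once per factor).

1, 1, 1, 2, 3

Write g(t) = t^8 + t^7 + t^6 + t^5 + t^3 + t.
Roots in GF(2): g(0) = 0 → root; g(1) = 0 → root.
Linear factors from roots: (t), (t + 1).
Complete factorization: g(t) = (t)·(t + 1)^2·(t^2 + t + 1)·(t^3 + t + 1).
Factor degrees with multiplicity: 1 + 1 + 1 + 2 + 3 = 8.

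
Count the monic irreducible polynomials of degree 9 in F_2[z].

The number of monic irreducibles of degree 9 over GF(2) is (1/9)·Σ_{d∣9} μ(9/d) 2^d.
Divisors of 9: 1, 3, 9; μ(9/d) for each: 0, -1, 1.
Σ = − 2^3 + 2^9 = 504.
N = 504/9 = 56.

56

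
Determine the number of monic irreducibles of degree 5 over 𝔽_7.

3360

x^(7^5) − x is the product of all monic irreducibles of degree dividing 5; Möbius inversion gives N = (1/5) Σ μ(5/d)·7^d.
Divisors of 5: 1, 5; μ(5/d) for each: -1, 1.
Σ = − 7^1 + 7^5 = 16800.
N = 16800/5 = 3360.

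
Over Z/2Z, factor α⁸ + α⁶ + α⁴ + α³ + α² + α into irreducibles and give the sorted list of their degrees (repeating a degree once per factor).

1, 1, 1, 2, 3

Write f(α) = α⁸ + α⁶ + α⁴ + α³ + α² + α.
Roots in Z/2Z: f(0) = 0 → root; f(1) = 0 → root.
Linear factors from roots: (α), (α + 1).
Complete factorization: f(α) = (α)·(α + 1)^2·(α² + α + 1)·(α³ + α² + 1).
Factor degrees with multiplicity: 1 + 1 + 1 + 2 + 3 = 8.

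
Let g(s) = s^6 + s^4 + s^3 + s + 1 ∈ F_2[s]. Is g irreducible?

Yes

Check for roots in F_2: g(0) = 1; g(1) = 1.
No roots, so no linear factors.
Monic irreducibles of degree 2 over GF(2): s^2 + s + 1.
None of them divide g (all give nonzero remainder).
Monic irreducibles of degree 3 over GF(2): s^3 + s + 1, s^3 + s^2 + 1.
None of them divide g (all give nonzero remainder).
No irreducible factor of degree ≤ 3 exists, so g is irreducible over GF(2).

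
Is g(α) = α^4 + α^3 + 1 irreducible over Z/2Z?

Yes

Check for roots in Z/2Z: g(0) = 1; g(1) = 1.
No roots, so no linear factors.
Monic irreducibles of degree 2 over GF(2): α^2 + α + 1.
None of them divide g (all give nonzero remainder).
No irreducible factor of degree ≤ 2 exists, so g is irreducible over GF(2).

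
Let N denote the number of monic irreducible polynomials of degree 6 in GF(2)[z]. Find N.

9

Gauss's count: N_{2}(6) = (1/6) Σ_{d|6} μ(6/d)·2^d.
Divisors of 6: 1, 2, 3, 6; μ(6/d) for each: 1, -1, -1, 1.
Σ = 2^1 − 2^2 − 2^3 + 2^6 = 54.
N = 54/6 = 9.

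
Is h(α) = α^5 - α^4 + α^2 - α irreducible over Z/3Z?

No

Check for roots in Z/3Z: h(0) = 0 → root; h(1) = 0 → root; h(2) = 0 → root.
h(0) = 0, so (α) divides h(α); h is reducible.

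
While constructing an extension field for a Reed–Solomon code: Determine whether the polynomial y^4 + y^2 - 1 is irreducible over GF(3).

Yes

Write g(y) = y^4 + y^2 - 1.
Check for roots in GF(3): g(0) = 2; g(1) = 1; g(2) = 1.
No roots, so no linear factors.
Monic irreducibles of degree 2 over GF(3): y^2 + 1, y^2 + y - 1, y^2 - y - 1.
None of them divide g (all give nonzero remainder).
No irreducible factor of degree ≤ 2 exists, so g is irreducible over GF(3).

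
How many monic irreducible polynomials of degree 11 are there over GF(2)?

By the necklace-counting formula, N_2(11) = (1/11) Σ_{d|11} μ(11/d)·2^d.
Divisors of 11: 1, 11; μ(11/d) for each: -1, 1.
Σ = − 2^1 + 2^11 = 2046.
N = 2046/11 = 186.

186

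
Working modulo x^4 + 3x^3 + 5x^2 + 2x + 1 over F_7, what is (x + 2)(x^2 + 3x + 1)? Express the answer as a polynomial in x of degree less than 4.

x^3 + 5x^2 + 2

Multiply in F_7[x]: (x + 2)·(x^2 + 3x + 1) = x^3 + 5x^2 + 2.
Reduced: x^3 + 5x^2 + 2.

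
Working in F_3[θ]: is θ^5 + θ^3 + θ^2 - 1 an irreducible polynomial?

Yes

Write f(θ) = θ^5 + θ^3 + θ^2 - 1.
Check for roots in F_3: f(0) = 2; f(1) = 2; f(2) = 1.
No roots, so no linear factors.
Monic irreducibles of degree 2 over GF(3): θ^2 + 1, θ^2 + θ - 1, θ^2 - θ - 1.
None of them divide f (all give nonzero remainder).
No irreducible factor of degree ≤ 2 exists, so f is irreducible over GF(3).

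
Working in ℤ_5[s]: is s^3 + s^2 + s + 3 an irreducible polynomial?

Yes

Write f(s) = s^3 + s^2 + s + 3.
Check for roots in ℤ_5: f(0) = 3; f(1) = 1; f(2) = 2; f(3) = 2; f(4) = 2.
No roots. A degree-3 polynomial over a field with no linear factor is irreducible.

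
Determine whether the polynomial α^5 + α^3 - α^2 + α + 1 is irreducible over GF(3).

No

Write g(α) = α^5 + α^3 - α^2 + α + 1.
Check for roots in GF(3): g(0) = 1; g(1) = 0 → root; g(2) = 0 → root.
g(1) = 0, so (α − 1) divides g(α); g is reducible.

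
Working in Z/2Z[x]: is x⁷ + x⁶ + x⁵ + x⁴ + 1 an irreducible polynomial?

Write h(x) = x⁷ + x⁶ + x⁵ + x⁴ + 1.
Check for roots in Z/2Z: h(0) = 1; h(1) = 1.
No roots, so no linear factors.
Monic irreducibles of degree 2 over GF(2): x² + x + 1.
None of them divide h (all give nonzero remainder).
Monic irreducibles of degree 3 over GF(2): x³ + x + 1, x³ + x² + 1.
None of them divide h (all give nonzero remainder).
No irreducible factor of degree ≤ 3 exists, so h is irreducible over GF(2).

Yes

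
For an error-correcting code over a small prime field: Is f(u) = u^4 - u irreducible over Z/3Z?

Check for roots in Z/3Z: f(0) = 0 → root; f(1) = 0 → root; f(2) = 2.
f(0) = 0, so (u) divides f(u); f is reducible.

No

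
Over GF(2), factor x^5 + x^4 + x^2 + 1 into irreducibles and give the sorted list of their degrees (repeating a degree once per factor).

1, 4

Write h(x) = x^5 + x^4 + x^2 + 1.
Roots in GF(2): h(0) = 1; h(1) = 0 → root.
Linear factors from roots: (x + 1).
Complete factorization: h(x) = (x + 1)·(x^4 + x + 1).
Factor degrees with multiplicity: 1 + 4 = 5.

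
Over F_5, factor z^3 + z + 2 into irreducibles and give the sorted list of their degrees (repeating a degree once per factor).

Write f(z) = z^3 + z + 2.
Roots in F_5: f(0) = 2; f(1) = 4; f(2) = 2; f(3) = 2; f(4) = 0 → root.
Linear factors from roots: (z + 1).
Complete factorization: f(z) = (z + 1)·(z^2 + 4z + 2).
Factor degrees with multiplicity: 1 + 2 = 3.

1, 2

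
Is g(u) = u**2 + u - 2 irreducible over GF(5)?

No

Check for roots in GF(5): g(0) = 3; g(1) = 0 → root; g(2) = 4; g(3) = 0 → root; g(4) = 3.
g(1) = 0, so (u − 1) divides g(u); g is reducible.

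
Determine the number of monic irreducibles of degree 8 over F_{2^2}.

8160

x^(4^8) − x is the product of all monic irreducibles of degree dividing 8; Möbius inversion gives N = (1/8) Σ μ(8/d)·4^d.
Divisors of 8: 1, 2, 4, 8; μ(8/d) for each: 0, 0, -1, 1.
Σ = − 4^4 + 4^8 = 65280.
N = 65280/8 = 8160.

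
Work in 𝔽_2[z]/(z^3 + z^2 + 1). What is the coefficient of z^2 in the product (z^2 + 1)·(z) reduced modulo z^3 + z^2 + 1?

Multiply in 𝔽_2[z]: (z^2 + 1)·(z) = z^3 + z.
Reduce using z^3 ≡ z^2 + 1 (mod z^3 + z^2 + 1).
Reduced: z^2 + z + 1.

1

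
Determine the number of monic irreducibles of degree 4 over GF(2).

3

By the necklace-counting formula, N_2(4) = (1/4) Σ_{d|4} μ(4/d)·2^d.
Divisors of 4: 1, 2, 4; μ(4/d) for each: 0, -1, 1.
Σ = − 2^2 + 2^4 = 12.
N = 12/4 = 3.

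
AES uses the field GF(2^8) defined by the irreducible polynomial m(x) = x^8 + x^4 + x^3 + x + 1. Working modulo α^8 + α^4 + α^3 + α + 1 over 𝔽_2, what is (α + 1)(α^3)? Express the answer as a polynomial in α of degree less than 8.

α^4 + α^3

Multiply in 𝔽_2[α]: (α + 1)·(α^3) = α^4 + α^3.
Reduced: α^4 + α^3.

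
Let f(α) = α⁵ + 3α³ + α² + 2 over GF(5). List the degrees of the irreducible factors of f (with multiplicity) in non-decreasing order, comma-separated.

1, 2, 2

Roots in GF(5): f(0) = 2; f(1) = 2; f(2) = 2; f(3) = 0 → root; f(4) = 4.
Linear factors from roots: (α + 2).
Complete factorization: f(α) = (α + 2)·(α² + α + 2)·(α² + 2α + 3).
Factor degrees with multiplicity: 1 + 2 + 2 = 5.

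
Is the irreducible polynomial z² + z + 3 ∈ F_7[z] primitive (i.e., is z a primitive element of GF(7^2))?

Write f(z) = z² + z + 3.
|GF(7^2)^×| = 7^2 − 1 = 48. Prime factorization: 48 = 2^4·3.
f is primitive ⇔ z has order 48 in GF(7)[z]/(f), i.e. z^(48/q) ≠ 1 for each prime q | 48.
z^(24) mod f = 6.
z^(16) mod f = 2.
None equal 1, so z has full order 48; f is primitive.

Yes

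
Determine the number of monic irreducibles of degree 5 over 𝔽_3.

x^(3^5) − x is the product of all monic irreducibles of degree dividing 5; Möbius inversion gives N = (1/5) Σ μ(5/d)·3^d.
Divisors of 5: 1, 5; μ(5/d) for each: -1, 1.
Σ = − 3^1 + 3^5 = 240.
N = 240/5 = 48.

48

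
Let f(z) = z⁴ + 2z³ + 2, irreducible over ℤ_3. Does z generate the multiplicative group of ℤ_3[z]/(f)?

Yes

|GF(3^4)^×| = 3^4 − 1 = 80. Prime factorization: 80 = 2^4·5.
f is primitive ⇔ z has order 80 in GF(3)[z]/(f), i.e. z^(80/q) ≠ 1 for each prime q | 80.
z^(40) mod f = 2.
z^(16) mod f = 2z² + z + 2.
None equal 1, so z has full order 80; f is primitive.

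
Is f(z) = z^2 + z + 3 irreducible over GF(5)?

Check for roots in GF(5): f(0) = 3; f(1) = 0 → root; f(2) = 4; f(3) = 0 → root; f(4) = 3.
f(1) = 0, so (z − 1) divides f(z); f is reducible.

No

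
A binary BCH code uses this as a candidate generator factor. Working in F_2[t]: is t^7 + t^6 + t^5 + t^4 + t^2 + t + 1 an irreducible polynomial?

Write h(t) = t^7 + t^6 + t^5 + t^4 + t^2 + t + 1.
Check for roots in F_2: h(0) = 1; h(1) = 1.
No roots, so no linear factors.
Monic irreducibles of degree 2 over GF(2): t^2 + t + 1.
None of them divide h (all give nonzero remainder).
Monic irreducibles of degree 3 over GF(2): t^3 + t + 1, t^3 + t^2 + 1.
None of them divide h (all give nonzero remainder).
No irreducible factor of degree ≤ 3 exists, so h is irreducible over GF(2).

Yes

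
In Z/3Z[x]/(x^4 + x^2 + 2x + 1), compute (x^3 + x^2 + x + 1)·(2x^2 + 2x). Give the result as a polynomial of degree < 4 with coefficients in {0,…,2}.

2x^3 + 2x^2 + x + 2

Multiply in Z/3Z[x]: (x^3 + x^2 + x + 1)·(2x^2 + 2x) = 2x^5 + x^4 + x^3 + x^2 + 2x.
Reduce using x^4 ≡ 2x^2 + x + 2 (mod x^4 + x^2 + 2x + 1).
Reduced: 2x^3 + 2x^2 + x + 2.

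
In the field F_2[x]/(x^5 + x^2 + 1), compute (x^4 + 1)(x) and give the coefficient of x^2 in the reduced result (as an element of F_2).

Multiply in F_2[x]: (x^4 + 1)·(x) = x^5 + x.
Reduce using x^5 ≡ x^2 + 1 (mod x^5 + x^2 + 1).
Reduced: x^2 + x + 1.

1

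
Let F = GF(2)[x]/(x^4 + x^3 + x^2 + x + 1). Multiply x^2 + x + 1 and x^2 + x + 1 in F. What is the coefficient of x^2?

0

Multiply in GF(2)[x]: (x^2 + x + 1)·(x^2 + x + 1) = x^4 + x^2 + 1.
Reduce using x^4 ≡ x^3 + x^2 + x + 1 (mod x^4 + x^3 + x^2 + x + 1).
Reduced: x^3 + x.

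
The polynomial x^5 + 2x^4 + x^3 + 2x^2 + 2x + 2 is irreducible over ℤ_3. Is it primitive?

No

Write f(x) = x^5 + 2x^4 + x^3 + 2x^2 + 2x + 2.
|GF(3^5)^×| = 3^5 − 1 = 242. Prime factorization: 242 = 2·11^2.
f is primitive ⇔ x has order 242 in GF(3)[x]/(f), i.e. x^(242/q) ≠ 1 for each prime q | 242.
x^(121) mod f = 1
x^(22) mod f = x^4 + x^2 + 2x + 2.
Since x^(121) = 1, the order of x divides 121 < 242; not primitive.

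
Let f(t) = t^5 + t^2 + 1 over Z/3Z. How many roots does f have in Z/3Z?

Evaluate at each of the 3 elements of Z/3Z:
f(0) = 1; f(1) = 0 → root; f(2) = 1.
Roots: {1}.

1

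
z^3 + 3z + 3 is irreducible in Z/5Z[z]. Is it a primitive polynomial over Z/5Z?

Write f(z) = z^3 + 3z + 3.
|GF(5^3)^×| = 5^3 − 1 = 124. Prime factorization: 124 = 2^2·31.
f is primitive ⇔ z has order 124 in GF(5)[z]/(f), i.e. z^(124/q) ≠ 1 for each prime q | 124.
z^(62) mod f = 4.
z^(4) mod f = 2z^2 + 2z.
None equal 1, so z has full order 124; f is primitive.

Yes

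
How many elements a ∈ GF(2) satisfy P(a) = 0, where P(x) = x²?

1

Evaluate at each of the 2 elements of GF(2):
P(0) = 0 → root; P(1) = 1.
Roots: {0}.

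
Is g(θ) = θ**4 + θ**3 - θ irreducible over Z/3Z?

Check for roots in Z/3Z: g(0) = 0 → root; g(1) = 1; g(2) = 1.
g(0) = 0, so (θ) divides g(θ); g is reducible.

No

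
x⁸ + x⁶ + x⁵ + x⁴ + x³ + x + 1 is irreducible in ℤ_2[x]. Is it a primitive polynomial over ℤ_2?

No

Write f(x) = x⁸ + x⁶ + x⁵ + x⁴ + x³ + x + 1.
|GF(2^8)^×| = 2^8 − 1 = 255. Prime factorization: 255 = 3·5·17.
f is primitive ⇔ x has order 255 in GF(2)[x]/(f), i.e. x^(255/q) ≠ 1 for each prime q | 255.
x^(85) mod f = 1
x^(51) mod f = x⁶ + x⁵ + x⁴ + x³.
x^(15) mod f = x⁷ + x⁵ + x⁴ + x³ + x².
Since x^(85) = 1, the order of x divides 85 < 255; not primitive.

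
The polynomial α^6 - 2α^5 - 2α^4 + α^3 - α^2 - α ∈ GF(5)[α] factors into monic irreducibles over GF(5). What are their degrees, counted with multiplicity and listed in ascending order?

Write h(α) = α^6 - 2α^5 - 2α^4 + α^3 - α^2 - α.
Roots in GF(5): h(0) = 0 → root; h(1) = 1; h(2) = 0 → root; h(3) = 1; h(4) = 0 → root.
Linear factors from roots: (α), (α - 2), (α + 1).
Complete factorization: h(α) = (α)·(α + 1)·(α - 2)^2·(α^2 + α + 1).
Factor degrees with multiplicity: 1 + 1 + 1 + 1 + 2 = 6.

1, 1, 1, 1, 2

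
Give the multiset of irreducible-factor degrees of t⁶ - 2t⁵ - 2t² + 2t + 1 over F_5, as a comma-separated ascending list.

Write f(t) = t⁶ - 2t⁵ - 2t² + 2t + 1.
Roots in F_5: f(0) = 1; f(1) = 0 → root; f(2) = 2; f(3) = 2; f(4) = 0 → root.
Linear factors from roots: (t - 1), (t + 1).
Complete factorization: f(t) = (t - 1)·(t + 1)^2·(t³ + 2t² - t - 1).
Factor degrees with multiplicity: 1 + 1 + 1 + 3 = 6.

1, 1, 1, 3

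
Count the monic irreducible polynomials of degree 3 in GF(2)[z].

2

Gauss's count: N_{2}(3) = (1/3) Σ_{d|3} μ(3/d)·2^d.
Divisors of 3: 1, 3; μ(3/d) for each: -1, 1.
Σ = − 2^1 + 2^3 = 6.
N = 6/3 = 2.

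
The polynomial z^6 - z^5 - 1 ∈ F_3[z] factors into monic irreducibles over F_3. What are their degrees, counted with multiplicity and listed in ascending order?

Write f(z) = z^6 - z^5 - 1.
Roots in F_3: f(0) = 2; f(1) = 2; f(2) = 1.
Complete factorization: f(z) = (z^6 - z^5 - 1).
Factor degrees with multiplicity: 6 = 6.

6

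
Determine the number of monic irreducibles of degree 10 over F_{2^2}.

The number of monic irreducibles of degree 10 over GF(4) is (1/10)·Σ_{d∣10} μ(10/d) 4^d.
Divisors of 10: 1, 2, 5, 10; μ(10/d) for each: 1, -1, -1, 1.
Σ = 4^1 − 4^2 − 4^5 + 4^10 = 1047540.
N = 1047540/10 = 104754.

104754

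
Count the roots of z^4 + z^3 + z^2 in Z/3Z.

2

Write h(z) = z^4 + z^3 + z^2.
Evaluate at each of the 3 elements of Z/3Z:
h(0) = 0 → root; h(1) = 0 → root; h(2) = 1.
Roots: {0, 1}.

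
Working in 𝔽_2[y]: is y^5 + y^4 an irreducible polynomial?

No

Write m(y) = y^5 + y^4.
Check for roots in 𝔽_2: m(0) = 0 → root; m(1) = 0 → root.
m(0) = 0, so (y) divides m(y); m is reducible.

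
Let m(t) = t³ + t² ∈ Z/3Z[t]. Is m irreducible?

No

Check for roots in Z/3Z: m(0) = 0 → root; m(1) = 2; m(2) = 0 → root.
m(0) = 0, so (t) divides m(t); m is reducible.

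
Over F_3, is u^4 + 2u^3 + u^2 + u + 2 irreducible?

Write f(u) = u^4 + 2u^3 + u^2 + u + 2.
Check for roots in F_3: f(0) = 2; f(1) = 1; f(2) = 1.
No roots, so no linear factors.
Monic irreducibles of degree 2 over GF(3): u^2 + 1, u^2 + u + 2, u^2 + 2u + 2.
None of them divide f (all give nonzero remainder).
No irreducible factor of degree ≤ 2 exists, so f is irreducible over GF(3).

Yes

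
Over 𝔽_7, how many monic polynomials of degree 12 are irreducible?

1153430600

By the necklace-counting formula, N_7(12) = (1/12) Σ_{d|12} μ(12/d)·7^d.
Divisors of 12: 1, 2, 3, 4, 6, 12; μ(12/d) for each: 0, 1, 0, -1, -1, 1.
Σ = 7^2 − 7^4 − 7^6 + 7^12 = 13841167200.
N = 13841167200/12 = 1153430600.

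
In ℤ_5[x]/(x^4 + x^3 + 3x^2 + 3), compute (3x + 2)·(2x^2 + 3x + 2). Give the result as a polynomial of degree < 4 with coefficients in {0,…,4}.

x^3 + 3x^2 + 2x + 4

Multiply in ℤ_5[x]: (3x + 2)·(2x^2 + 3x + 2) = x^3 + 3x^2 + 2x + 4.
Reduced: x^3 + 3x^2 + 2x + 4.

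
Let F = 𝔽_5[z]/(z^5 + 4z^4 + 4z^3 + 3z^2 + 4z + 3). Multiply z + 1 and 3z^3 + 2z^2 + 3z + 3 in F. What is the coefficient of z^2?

Multiply in 𝔽_5[z]: (z + 1)·(3z^3 + 2z^2 + 3z + 3) = 3z^4 + z + 3.
Reduced: 3z^4 + z + 3.

0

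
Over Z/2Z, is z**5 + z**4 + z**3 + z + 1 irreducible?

Yes

Write m(z) = z**5 + z**4 + z**3 + z + 1.
Check for roots in Z/2Z: m(0) = 1; m(1) = 1.
No roots, so no linear factors.
Monic irreducibles of degree 2 over GF(2): z**2 + z + 1.
None of them divide m (all give nonzero remainder).
No irreducible factor of degree ≤ 2 exists, so m is irreducible over GF(2).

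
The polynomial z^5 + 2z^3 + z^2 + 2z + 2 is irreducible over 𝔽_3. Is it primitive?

No

Write f(z) = z^5 + 2z^3 + z^2 + 2z + 2.
|GF(3^5)^×| = 3^5 − 1 = 242. Prime factorization: 242 = 2·11^2.
f is primitive ⇔ z has order 242 in GF(3)[z]/(f), i.e. z^(242/q) ≠ 1 for each prime q | 242.
z^(121) mod f = 1
z^(22) mod f = 1
Since z^(121) = 1, the order of z divides 121 < 242; not primitive.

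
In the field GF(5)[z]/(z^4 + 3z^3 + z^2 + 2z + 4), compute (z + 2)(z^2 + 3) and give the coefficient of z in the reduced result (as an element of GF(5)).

3

Multiply in GF(5)[z]: (z + 2)·(z^2 + 3) = z^3 + 2z^2 + 3z + 1.
Reduced: z^3 + 2z^2 + 3z + 1.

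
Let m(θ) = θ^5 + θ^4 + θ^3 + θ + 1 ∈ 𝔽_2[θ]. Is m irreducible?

Yes

Check for roots in 𝔽_2: m(0) = 1; m(1) = 1.
No roots, so no linear factors.
Monic irreducibles of degree 2 over GF(2): θ^2 + θ + 1.
None of them divide m (all give nonzero remainder).
No irreducible factor of degree ≤ 2 exists, so m is irreducible over GF(2).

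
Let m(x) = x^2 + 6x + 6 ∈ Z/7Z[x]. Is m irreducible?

Check for roots in Z/7Z: m(0) = 6; m(1) = 6; m(2) = 1; m(3) = 5; m(4) = 4; m(5) = 5; m(6) = 1.
No roots. A degree-2 polynomial over a field with no linear factor is irreducible.

Yes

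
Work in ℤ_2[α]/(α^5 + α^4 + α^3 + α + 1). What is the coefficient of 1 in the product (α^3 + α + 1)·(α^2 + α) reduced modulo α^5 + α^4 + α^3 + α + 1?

1

Multiply in ℤ_2[α]: (α^3 + α + 1)·(α^2 + α) = α^5 + α^4 + α^3 + α.
Reduce using α^5 ≡ α^4 + α^3 + α + 1 (mod α^5 + α^4 + α^3 + α + 1).
Reduced: 1.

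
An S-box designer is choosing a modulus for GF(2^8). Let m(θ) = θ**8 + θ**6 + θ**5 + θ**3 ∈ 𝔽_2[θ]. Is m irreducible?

Check for roots in 𝔽_2: m(0) = 0 → root; m(1) = 0 → root.
m(0) = 0, so (θ) divides m(θ); m is reducible.

No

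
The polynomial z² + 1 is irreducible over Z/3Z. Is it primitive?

Write f(z) = z² + 1.
|GF(3^2)^×| = 3^2 − 1 = 8. Prime factorization: 8 = 2^3.
f is primitive ⇔ z has order 8 in GF(3)[z]/(f), i.e. z^(8/q) ≠ 1 for each prime q | 8.
z^(4) mod f = 1
Since z^(4) = 1, the order of z divides 4 < 8; not primitive.

No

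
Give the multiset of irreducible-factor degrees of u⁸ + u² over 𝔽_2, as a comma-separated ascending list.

1, 1, 1, 1, 2, 2

Write f(u) = u⁸ + u².
Roots in 𝔽_2: f(0) = 0 → root; f(1) = 0 → root.
Linear factors from roots: (u), (u + 1).
Complete factorization: f(u) = (u)^2·(u + 1)^2·(u² + u + 1)^2.
Factor degrees with multiplicity: 1 + 1 + 1 + 1 + 2 + 2 = 8.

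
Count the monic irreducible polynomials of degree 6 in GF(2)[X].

The number of monic irreducibles of degree 6 over GF(2) is (1/6)·Σ_{d∣6} μ(6/d) 2^d.
Divisors of 6: 1, 2, 3, 6; μ(6/d) for each: 1, -1, -1, 1.
Σ = 2^1 − 2^2 − 2^3 + 2^6 = 54.
N = 54/6 = 9.

9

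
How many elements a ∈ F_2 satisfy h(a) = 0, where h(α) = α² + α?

2

Evaluate at each of the 2 elements of F_2:
h(0) = 0 → root; h(1) = 0 → root.
Roots: {0, 1}.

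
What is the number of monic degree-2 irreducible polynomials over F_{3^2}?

36

Gauss's count: N_{9}(2) = (1/2) Σ_{d|2} μ(2/d)·9^d.
Divisors of 2: 1, 2; μ(2/d) for each: -1, 1.
Σ = − 9^1 + 9^2 = 72.
N = 72/2 = 36.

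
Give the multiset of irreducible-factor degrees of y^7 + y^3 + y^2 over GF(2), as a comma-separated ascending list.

Write h(y) = y^7 + y^3 + y^2.
Roots in GF(2): h(0) = 0 → root; h(1) = 1.
Linear factors from roots: (y).
Complete factorization: h(y) = (y)^2·(y^2 + y + 1)·(y^3 + y^2 + 1).
Factor degrees with multiplicity: 1 + 1 + 2 + 3 = 7.

1, 1, 2, 3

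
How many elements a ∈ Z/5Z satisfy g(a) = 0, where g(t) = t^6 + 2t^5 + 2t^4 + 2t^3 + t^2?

4

Evaluate at each of the 5 elements of Z/5Z:
g(0) = 0 → root; g(1) = 3; g(2) = 0 → root; g(3) = 0 → root; g(4) = 0 → root.
Roots: {0, 2, 3, 4}.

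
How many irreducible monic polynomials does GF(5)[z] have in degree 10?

976248

Gauss's count: N_{5}(10) = (1/10) Σ_{d|10} μ(10/d)·5^d.
Divisors of 10: 1, 2, 5, 10; μ(10/d) for each: 1, -1, -1, 1.
Σ = 5^1 − 5^2 − 5^5 + 5^10 = 9762480.
N = 9762480/10 = 976248.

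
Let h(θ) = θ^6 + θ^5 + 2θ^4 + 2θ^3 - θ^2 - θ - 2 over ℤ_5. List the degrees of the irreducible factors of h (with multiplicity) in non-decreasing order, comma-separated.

6

Roots in ℤ_5: h(0) = 3; h(1) = 2; h(2) = 1; h(3) = 4; h(4) = 3.
Complete factorization: h(θ) = (θ^6 + θ^5 + 2θ^4 + 2θ^3 - θ^2 - θ - 2).
Factor degrees with multiplicity: 6 = 6.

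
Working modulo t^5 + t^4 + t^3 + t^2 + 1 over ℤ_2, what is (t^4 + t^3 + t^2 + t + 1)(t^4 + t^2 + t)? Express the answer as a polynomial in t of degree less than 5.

Multiply in ℤ_2[t]: (t^4 + t^3 + t^2 + t + 1)·(t^4 + t^2 + t) = t^8 + t^7 + t^5 + t^4 + t.
Reduce using t^5 ≡ t^4 + t^3 + t^2 + 1 (mod t^5 + t^4 + t^3 + t^2 + 1).
Reduced: t^4 + t^3 + t^2 + 1.

t^4 + t^3 + t^2 + 1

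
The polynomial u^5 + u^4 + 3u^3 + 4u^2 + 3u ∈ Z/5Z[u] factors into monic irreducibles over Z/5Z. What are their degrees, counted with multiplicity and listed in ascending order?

Write h(u) = u^5 + u^4 + 3u^3 + 4u^2 + 3u.
Roots in Z/5Z: h(0) = 0 → root; h(1) = 2; h(2) = 4; h(3) = 0 → root; h(4) = 3.
Linear factors from roots: (u), (u + 2).
Complete factorization: h(u) = (u)·(u + 2)·(u^3 + 4u^2 + 4).
Factor degrees with multiplicity: 1 + 1 + 3 = 5.

1, 1, 3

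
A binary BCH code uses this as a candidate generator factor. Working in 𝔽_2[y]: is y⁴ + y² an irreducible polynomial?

No

Write g(y) = y⁴ + y².
Check for roots in 𝔽_2: g(0) = 0 → root; g(1) = 0 → root.
g(0) = 0, so (y) divides g(y); g is reducible.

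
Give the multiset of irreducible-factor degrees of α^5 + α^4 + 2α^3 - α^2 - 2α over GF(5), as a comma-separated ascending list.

1, 2, 2

Write g(α) = α^5 + α^4 + 2α^3 - α^2 - 2α.
Roots in GF(5): g(0) = 0 → root; g(1) = 1; g(2) = 1; g(3) = 3; g(4) = 4.
Linear factors from roots: (α).
Complete factorization: g(α) = (α)·(α^2 + 2α - 2)·(α^2 - α + 1).
Factor degrees with multiplicity: 1 + 2 + 2 = 5.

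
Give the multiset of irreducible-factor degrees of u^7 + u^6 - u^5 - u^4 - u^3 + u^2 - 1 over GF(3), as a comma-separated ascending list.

Write f(u) = u^7 + u^6 - u^5 - u^4 - u^3 + u^2 - 1.
Roots in GF(3): f(0) = 2; f(1) = 2; f(2) = 1.
Complete factorization: f(u) = (u^7 + u^6 - u^5 - u^4 - u^3 + u^2 - 1).
Factor degrees with multiplicity: 7 = 7.

7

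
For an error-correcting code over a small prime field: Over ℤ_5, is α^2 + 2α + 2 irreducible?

No

Write m(α) = α^2 + 2α + 2.
Check for roots in ℤ_5: m(0) = 2; m(1) = 0 → root; m(2) = 0 → root; m(3) = 2; m(4) = 1.
m(1) = 0, so (α − 1) divides m(α); m is reducible.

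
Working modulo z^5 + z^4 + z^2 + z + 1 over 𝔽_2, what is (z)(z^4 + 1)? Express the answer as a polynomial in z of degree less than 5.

Multiply in 𝔽_2[z]: (z)·(z^4 + 1) = z^5 + z.
Reduce using z^5 ≡ z^4 + z^2 + z + 1 (mod z^5 + z^4 + z^2 + z + 1).
Reduced: z^4 + z^2 + 1.

z^4 + z^2 + 1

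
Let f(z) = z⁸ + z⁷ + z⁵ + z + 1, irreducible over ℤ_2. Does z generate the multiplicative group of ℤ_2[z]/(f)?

No

|GF(2^8)^×| = 2^8 − 1 = 255. Prime factorization: 255 = 3·5·17.
f is primitive ⇔ z has order 255 in GF(2)[z]/(f), i.e. z^(255/q) ≠ 1 for each prime q | 255.
z^(85) mod f = 1
z^(51) mod f = z⁶ + z⁴ + z³ + z.
z^(15) mod f = z⁵ + z⁴ + z³.
Since z^(85) = 1, the order of z divides 85 < 255; not primitive.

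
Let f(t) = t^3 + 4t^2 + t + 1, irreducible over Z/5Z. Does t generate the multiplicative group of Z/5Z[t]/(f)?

|GF(5^3)^×| = 5^3 − 1 = 124. Prime factorization: 124 = 2^2·31.
f is primitive ⇔ t has order 124 in GF(5)[t]/(f), i.e. t^(124/q) ≠ 1 for each prime q | 124.
t^(62) mod f = 1
t^(4) mod f = 3t + 4.
Since t^(62) = 1, the order of t divides 62 < 124; not primitive.

No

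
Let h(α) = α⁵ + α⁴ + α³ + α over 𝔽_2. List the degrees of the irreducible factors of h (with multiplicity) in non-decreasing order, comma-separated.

1, 1, 3

Roots in 𝔽_2: h(0) = 0 → root; h(1) = 0 → root.
Linear factors from roots: (α), (α + 1).
Complete factorization: h(α) = (α)·(α + 1)·(α³ + α + 1).
Factor degrees with multiplicity: 1 + 1 + 3 = 5.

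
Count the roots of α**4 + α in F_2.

2

Write f(α) = α**4 + α.
Evaluate at each of the 2 elements of F_2:
f(0) = 0 → root; f(1) = 0 → root.
Roots: {0, 1}.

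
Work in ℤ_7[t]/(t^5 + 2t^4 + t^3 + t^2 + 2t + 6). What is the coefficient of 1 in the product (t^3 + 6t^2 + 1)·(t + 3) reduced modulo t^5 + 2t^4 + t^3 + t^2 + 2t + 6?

Multiply in ℤ_7[t]: (t^3 + 6t^2 + 1)·(t + 3) = t^4 + 2t^3 + 4t^2 + t + 3.
Reduced: t^4 + 2t^3 + 4t^2 + t + 3.

3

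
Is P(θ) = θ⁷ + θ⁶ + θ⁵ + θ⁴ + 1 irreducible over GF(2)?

Yes

Check for roots in GF(2): P(0) = 1; P(1) = 1.
No roots, so no linear factors.
Monic irreducibles of degree 2 over GF(2): θ² + θ + 1.
None of them divide P (all give nonzero remainder).
Monic irreducibles of degree 3 over GF(2): θ³ + θ + 1, θ³ + θ² + 1.
None of them divide P (all give nonzero remainder).
No irreducible factor of degree ≤ 3 exists, so P is irreducible over GF(2).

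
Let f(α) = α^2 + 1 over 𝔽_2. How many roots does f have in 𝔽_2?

Evaluate at each of the 2 elements of 𝔽_2:
f(0) = 1; f(1) = 0 → root.
Roots: {1}.

1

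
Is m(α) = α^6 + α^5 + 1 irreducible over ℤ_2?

Yes

Check for roots in ℤ_2: m(0) = 1; m(1) = 1.
No roots, so no linear factors.
Monic irreducibles of degree 2 over GF(2): α^2 + α + 1.
None of them divide m (all give nonzero remainder).
Monic irreducibles of degree 3 over GF(2): α^3 + α + 1, α^3 + α^2 + 1.
None of them divide m (all give nonzero remainder).
No irreducible factor of degree ≤ 3 exists, so m is irreducible over GF(2).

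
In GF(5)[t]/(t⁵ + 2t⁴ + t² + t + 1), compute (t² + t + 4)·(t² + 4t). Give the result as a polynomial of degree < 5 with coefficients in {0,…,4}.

Multiply in GF(5)[t]: (t² + t + 4)·(t² + 4t) = t⁴ + 3t² + t.
Reduced: t⁴ + 3t² + t.

t^4 + 3t^2 + t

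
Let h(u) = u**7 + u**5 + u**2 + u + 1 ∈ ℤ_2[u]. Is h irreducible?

Check for roots in ℤ_2: h(0) = 1; h(1) = 1.
No roots, so no linear factors.
Monic irreducibles of degree 2 over GF(2): u**2 + u + 1.
None of them divide h (all give nonzero remainder).
Monic irreducibles of degree 3 over GF(2): u**3 + u + 1, u**3 + u**2 + 1.
None of them divide h (all give nonzero remainder).
No irreducible factor of degree ≤ 3 exists, so h is irreducible over GF(2).

Yes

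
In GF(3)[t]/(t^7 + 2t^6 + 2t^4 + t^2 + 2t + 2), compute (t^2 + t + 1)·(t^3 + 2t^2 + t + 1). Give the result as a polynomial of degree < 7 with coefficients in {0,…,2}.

Multiply in GF(3)[t]: (t^2 + t + 1)·(t^3 + 2t^2 + t + 1) = t^5 + t^3 + t^2 + 2t + 1.
Reduced: t^5 + t^3 + t^2 + 2t + 1.

t^5 + t^3 + t^2 + 2t + 1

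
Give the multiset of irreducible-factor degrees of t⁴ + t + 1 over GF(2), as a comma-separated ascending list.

Write h(t) = t⁴ + t + 1.
Roots in GF(2): h(0) = 1; h(1) = 1.
Complete factorization: h(t) = (t⁴ + t + 1).
Factor degrees with multiplicity: 4 = 4.

4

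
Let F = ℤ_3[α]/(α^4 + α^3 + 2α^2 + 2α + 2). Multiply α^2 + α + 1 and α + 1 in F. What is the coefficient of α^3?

1

Multiply in ℤ_3[α]: (α^2 + α + 1)·(α + 1) = α^3 + 2α^2 + 2α + 1.
Reduced: α^3 + 2α^2 + 2α + 1.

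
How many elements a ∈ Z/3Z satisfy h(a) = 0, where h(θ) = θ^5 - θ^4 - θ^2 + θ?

2

Evaluate at each of the 3 elements of Z/3Z:
h(0) = 0 → root; h(1) = 0 → root; h(2) = 2.
Roots: {0, 1}.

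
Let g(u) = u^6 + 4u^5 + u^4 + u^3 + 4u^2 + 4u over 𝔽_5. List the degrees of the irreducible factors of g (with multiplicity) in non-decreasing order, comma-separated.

Roots in 𝔽_5: g(0) = 0 → root; g(1) = 0 → root; g(2) = 0 → root; g(3) = 2; g(4) = 2.
Linear factors from roots: (u), (u + 4), (u + 3).
Complete factorization: g(u) = (u)·(u + 3)·(u + 4)^2·(u^2 + 3u + 3).
Factor degrees with multiplicity: 1 + 1 + 1 + 1 + 2 = 6.

1, 1, 1, 1, 2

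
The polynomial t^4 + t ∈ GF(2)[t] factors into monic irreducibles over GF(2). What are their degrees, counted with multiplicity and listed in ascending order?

Write f(t) = t^4 + t.
Roots in GF(2): f(0) = 0 → root; f(1) = 0 → root.
Linear factors from roots: (t), (t + 1).
Complete factorization: f(t) = (t)·(t + 1)·(t^2 + t + 1).
Factor degrees with multiplicity: 1 + 1 + 2 = 4.

1, 1, 2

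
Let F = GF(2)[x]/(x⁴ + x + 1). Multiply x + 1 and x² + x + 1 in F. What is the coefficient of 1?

Multiply in GF(2)[x]: (x + 1)·(x² + x + 1) = x³ + 1.
Reduced: x³ + 1.

1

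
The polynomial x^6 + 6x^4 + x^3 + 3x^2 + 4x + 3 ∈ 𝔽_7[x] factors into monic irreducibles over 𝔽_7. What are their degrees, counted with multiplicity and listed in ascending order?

6

Write f(x) = x^6 + 6x^4 + x^3 + 3x^2 + 4x + 3.
Complete factorization: f(x) = (x^6 + 6x^4 + x^3 + 3x^2 + 4x + 3).
Factor degrees with multiplicity: 6 = 6.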